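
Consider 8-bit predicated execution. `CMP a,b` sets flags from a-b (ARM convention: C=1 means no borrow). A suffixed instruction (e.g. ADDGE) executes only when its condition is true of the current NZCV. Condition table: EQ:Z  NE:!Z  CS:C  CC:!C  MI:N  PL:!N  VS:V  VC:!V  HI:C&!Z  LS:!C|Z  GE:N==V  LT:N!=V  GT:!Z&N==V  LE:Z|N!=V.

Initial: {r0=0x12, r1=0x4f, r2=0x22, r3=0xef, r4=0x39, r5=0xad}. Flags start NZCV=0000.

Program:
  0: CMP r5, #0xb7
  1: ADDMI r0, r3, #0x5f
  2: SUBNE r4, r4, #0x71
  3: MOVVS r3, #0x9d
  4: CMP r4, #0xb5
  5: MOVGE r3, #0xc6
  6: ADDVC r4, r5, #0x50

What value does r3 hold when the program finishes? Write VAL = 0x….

[0] flags=1000 → (cmp)
[1] flags=1000 MI?T → r0=0x4e
[2] flags=1000 NE?T → r4=0xc8
[3] flags=1000 VS?F → skip
[4] flags=0010 → (cmp)
[5] flags=0010 GE?T → r3=0xc6
[6] flags=0010 VC?T → r4=0xfd

VAL = 0xc6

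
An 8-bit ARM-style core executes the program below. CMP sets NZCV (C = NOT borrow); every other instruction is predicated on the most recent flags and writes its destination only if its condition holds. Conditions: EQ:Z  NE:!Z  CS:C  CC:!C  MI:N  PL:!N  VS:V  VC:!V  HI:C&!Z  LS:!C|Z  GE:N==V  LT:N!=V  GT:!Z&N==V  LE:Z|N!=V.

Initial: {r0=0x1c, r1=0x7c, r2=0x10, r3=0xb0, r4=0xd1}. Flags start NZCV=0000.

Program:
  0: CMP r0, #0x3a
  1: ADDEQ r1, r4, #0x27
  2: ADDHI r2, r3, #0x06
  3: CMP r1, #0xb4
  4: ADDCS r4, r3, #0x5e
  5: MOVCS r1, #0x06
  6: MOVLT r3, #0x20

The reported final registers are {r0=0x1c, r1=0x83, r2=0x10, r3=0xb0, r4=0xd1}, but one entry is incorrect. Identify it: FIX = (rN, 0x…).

FIX = (r1, 0x7c)

[0] flags=1000 → (cmp)
[1] flags=1000 EQ?F → skip
[2] flags=1000 HI?F → skip
[3] flags=1001 → (cmp)
[4] flags=1001 CS?F → skip
[5] flags=1001 CS?F → skip
[6] flags=1001 LT?F → skip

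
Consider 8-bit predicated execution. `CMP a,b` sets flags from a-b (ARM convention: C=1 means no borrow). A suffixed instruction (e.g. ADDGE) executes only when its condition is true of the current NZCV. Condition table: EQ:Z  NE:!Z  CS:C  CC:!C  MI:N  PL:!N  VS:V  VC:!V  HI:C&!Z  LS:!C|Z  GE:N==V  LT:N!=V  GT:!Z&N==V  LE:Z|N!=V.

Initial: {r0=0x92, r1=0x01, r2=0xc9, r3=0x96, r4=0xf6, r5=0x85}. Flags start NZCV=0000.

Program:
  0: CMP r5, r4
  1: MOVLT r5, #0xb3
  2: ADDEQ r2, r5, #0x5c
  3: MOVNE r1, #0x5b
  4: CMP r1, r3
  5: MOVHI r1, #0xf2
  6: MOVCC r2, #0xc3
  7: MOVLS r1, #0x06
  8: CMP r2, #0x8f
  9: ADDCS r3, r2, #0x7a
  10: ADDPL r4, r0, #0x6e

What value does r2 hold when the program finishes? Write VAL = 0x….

[0] flags=1000 → (cmp)
[1] flags=1000 LT?T → r5=0xb3
[2] flags=1000 EQ?F → skip
[3] flags=1000 NE?T → r1=0x5b
[4] flags=1001 → (cmp)
[5] flags=1001 HI?F → skip
[6] flags=1001 CC?T → r2=0xc3
[7] flags=1001 LS?T → r1=0x06
[8] flags=0010 → (cmp)
[9] flags=0010 CS?T → r3=0x3d
[10] flags=0010 PL?T → r4=0x00

VAL = 0xc3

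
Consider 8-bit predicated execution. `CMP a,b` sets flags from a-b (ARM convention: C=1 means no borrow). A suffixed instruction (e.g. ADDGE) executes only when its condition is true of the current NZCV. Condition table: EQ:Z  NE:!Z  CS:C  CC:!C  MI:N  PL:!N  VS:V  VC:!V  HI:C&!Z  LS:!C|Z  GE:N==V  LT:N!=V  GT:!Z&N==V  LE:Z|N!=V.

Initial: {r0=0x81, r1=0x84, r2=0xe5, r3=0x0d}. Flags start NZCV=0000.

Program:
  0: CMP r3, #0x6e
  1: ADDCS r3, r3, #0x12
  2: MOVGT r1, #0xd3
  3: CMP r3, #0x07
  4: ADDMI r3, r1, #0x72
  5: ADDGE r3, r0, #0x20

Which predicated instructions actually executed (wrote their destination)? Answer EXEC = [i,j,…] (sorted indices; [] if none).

[0] flags=1000 → (cmp)
[1] flags=1000 CS?F → skip
[2] flags=1000 GT?F → skip
[3] flags=0010 → (cmp)
[4] flags=0010 MI?F → skip
[5] flags=0010 GE?T → r3=0xa1

EXEC = [5]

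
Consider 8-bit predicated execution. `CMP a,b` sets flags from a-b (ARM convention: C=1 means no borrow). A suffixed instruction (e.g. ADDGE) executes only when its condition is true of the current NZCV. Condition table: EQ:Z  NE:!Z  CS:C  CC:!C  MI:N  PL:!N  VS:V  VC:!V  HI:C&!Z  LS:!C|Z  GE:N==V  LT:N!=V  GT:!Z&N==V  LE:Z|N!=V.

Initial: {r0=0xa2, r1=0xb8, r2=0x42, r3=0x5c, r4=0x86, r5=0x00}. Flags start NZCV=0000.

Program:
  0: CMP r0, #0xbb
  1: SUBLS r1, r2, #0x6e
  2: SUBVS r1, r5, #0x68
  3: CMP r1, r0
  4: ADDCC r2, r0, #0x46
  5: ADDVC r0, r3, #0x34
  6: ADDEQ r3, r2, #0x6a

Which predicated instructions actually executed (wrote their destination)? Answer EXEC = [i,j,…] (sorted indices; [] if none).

EXEC = [1,5]

[0] flags=1000 → (cmp)
[1] flags=1000 LS?T → r1=0xd4
[2] flags=1000 VS?F → skip
[3] flags=0010 → (cmp)
[4] flags=0010 CC?F → skip
[5] flags=0010 VC?T → r0=0x90
[6] flags=0010 EQ?F → skip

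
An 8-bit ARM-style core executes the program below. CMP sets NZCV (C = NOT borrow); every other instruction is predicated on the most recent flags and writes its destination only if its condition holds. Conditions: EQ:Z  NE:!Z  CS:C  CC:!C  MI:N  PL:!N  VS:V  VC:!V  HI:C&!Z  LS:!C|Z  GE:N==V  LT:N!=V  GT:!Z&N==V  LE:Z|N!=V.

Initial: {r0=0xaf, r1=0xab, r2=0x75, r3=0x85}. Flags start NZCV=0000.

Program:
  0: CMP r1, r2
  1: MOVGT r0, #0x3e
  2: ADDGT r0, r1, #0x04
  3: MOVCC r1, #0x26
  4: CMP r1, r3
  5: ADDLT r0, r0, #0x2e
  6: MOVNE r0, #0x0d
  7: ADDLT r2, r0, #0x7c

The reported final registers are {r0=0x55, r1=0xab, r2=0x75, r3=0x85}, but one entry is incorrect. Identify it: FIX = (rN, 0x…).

FIX = (r0, 0x0d)

[0] flags=0011 → (cmp)
[1] flags=0011 GT?F → skip
[2] flags=0011 GT?F → skip
[3] flags=0011 CC?F → skip
[4] flags=0010 → (cmp)
[5] flags=0010 LT?F → skip
[6] flags=0010 NE?T → r0=0x0d
[7] flags=0010 LT?F → skip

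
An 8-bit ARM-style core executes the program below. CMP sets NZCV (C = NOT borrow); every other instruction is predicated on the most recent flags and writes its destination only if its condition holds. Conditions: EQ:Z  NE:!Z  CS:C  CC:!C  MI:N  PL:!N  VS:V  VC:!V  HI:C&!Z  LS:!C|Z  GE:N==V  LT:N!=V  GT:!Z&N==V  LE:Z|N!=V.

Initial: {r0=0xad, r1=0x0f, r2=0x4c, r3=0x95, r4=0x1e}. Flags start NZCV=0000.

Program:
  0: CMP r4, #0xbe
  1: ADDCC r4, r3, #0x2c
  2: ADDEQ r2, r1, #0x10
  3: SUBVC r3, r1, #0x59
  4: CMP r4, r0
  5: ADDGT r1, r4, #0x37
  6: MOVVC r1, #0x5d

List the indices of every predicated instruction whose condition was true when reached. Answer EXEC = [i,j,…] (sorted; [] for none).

EXEC = [1,3,5,6]

[0] flags=0000 → (cmp)
[1] flags=0000 CC?T → r4=0xc1
[2] flags=0000 EQ?F → skip
[3] flags=0000 VC?T → r3=0xb6
[4] flags=0010 → (cmp)
[5] flags=0010 GT?T → r1=0xf8
[6] flags=0010 VC?T → r1=0x5d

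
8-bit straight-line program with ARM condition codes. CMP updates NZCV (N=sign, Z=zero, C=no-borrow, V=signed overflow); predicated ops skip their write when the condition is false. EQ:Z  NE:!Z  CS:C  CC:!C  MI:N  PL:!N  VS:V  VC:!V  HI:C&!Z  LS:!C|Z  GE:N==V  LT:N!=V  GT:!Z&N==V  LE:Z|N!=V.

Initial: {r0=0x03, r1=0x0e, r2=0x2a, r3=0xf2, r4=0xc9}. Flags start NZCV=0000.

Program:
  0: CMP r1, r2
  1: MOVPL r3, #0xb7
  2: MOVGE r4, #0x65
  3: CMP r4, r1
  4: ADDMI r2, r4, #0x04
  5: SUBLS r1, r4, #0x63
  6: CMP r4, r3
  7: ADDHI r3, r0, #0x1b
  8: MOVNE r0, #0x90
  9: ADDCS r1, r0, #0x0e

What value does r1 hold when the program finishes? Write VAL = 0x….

0: ✓ CMP  NZCV=1000
1: · MOVPL
2: · MOVGE
3: ✓ CMP  NZCV=1010
4: ✓ ADDMI  r2←0xcd
5: · SUBLS
6: ✓ CMP  NZCV=1000
7: · ADDHI
8: ✓ MOVNE  r0←0x90
9: · ADDCS

VAL = 0x0e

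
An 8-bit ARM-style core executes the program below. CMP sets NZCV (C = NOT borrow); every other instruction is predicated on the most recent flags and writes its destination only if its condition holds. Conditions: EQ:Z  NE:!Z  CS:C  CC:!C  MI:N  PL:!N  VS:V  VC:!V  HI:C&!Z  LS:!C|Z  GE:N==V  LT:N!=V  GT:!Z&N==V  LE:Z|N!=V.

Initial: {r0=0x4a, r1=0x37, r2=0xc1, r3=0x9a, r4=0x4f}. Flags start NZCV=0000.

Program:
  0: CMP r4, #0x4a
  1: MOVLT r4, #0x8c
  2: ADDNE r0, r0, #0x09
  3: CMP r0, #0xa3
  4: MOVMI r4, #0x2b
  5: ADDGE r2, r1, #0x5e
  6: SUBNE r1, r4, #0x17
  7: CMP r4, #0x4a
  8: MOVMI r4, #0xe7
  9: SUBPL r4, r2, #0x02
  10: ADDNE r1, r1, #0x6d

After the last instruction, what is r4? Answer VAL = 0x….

[0] flags=0010 → (cmp)
[1] flags=0010 LT?F → skip
[2] flags=0010 NE?T → r0=0x53
[3] flags=1001 → (cmp)
[4] flags=1001 MI?T → r4=0x2b
[5] flags=1001 GE?T → r2=0x95
[6] flags=1001 NE?T → r1=0x14
[7] flags=1000 → (cmp)
[8] flags=1000 MI?T → r4=0xe7
[9] flags=1000 PL?F → skip
[10] flags=1000 NE?T → r1=0x81

VAL = 0xe7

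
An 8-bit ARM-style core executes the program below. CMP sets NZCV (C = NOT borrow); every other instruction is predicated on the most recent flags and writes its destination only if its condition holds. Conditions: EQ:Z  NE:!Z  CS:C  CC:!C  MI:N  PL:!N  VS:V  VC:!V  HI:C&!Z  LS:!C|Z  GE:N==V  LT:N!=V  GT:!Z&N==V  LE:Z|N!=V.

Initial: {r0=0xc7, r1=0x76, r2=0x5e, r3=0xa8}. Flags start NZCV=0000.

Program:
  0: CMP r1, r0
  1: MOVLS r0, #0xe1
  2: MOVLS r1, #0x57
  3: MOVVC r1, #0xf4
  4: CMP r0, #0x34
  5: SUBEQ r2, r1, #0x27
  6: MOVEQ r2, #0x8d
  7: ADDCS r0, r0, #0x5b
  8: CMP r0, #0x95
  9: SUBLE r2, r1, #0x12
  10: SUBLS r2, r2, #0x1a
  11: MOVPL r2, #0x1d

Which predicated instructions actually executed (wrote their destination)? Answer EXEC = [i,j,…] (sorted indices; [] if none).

EXEC = [1,2,7,10]

0: ✓ CMP  NZCV=1001
1: ✓ MOVLS  r0←0xe1
2: ✓ MOVLS  r1←0x57
3: · MOVVC
4: ✓ CMP  NZCV=1010
5: · SUBEQ
6: · MOVEQ
7: ✓ ADDCS  r0←0x3c
8: ✓ CMP  NZCV=1001
9: · SUBLE
10: ✓ SUBLS  r2←0x44
11: · MOVPL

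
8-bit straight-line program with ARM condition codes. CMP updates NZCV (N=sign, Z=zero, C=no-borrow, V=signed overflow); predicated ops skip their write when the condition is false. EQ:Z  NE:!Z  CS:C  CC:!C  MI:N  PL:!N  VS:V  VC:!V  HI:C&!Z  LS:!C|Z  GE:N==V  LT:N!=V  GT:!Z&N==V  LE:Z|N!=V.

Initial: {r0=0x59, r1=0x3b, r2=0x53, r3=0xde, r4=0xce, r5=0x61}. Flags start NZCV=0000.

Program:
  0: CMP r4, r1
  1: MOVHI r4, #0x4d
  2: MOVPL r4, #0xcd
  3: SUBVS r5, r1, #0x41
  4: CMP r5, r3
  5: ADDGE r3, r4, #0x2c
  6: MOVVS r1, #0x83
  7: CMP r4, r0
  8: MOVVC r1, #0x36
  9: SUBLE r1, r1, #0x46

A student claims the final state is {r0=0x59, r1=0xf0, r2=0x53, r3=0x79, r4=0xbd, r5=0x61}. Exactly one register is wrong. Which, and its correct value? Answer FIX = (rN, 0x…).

[0] flags=1010 → (cmp)
[1] flags=1010 HI?T → r4=0x4d
[2] flags=1010 PL?F → skip
[3] flags=1010 VS?F → skip
[4] flags=1001 → (cmp)
[5] flags=1001 GE?T → r3=0x79
[6] flags=1001 VS?T → r1=0x83
[7] flags=1000 → (cmp)
[8] flags=1000 VC?T → r1=0x36
[9] flags=1000 LE?T → r1=0xf0

FIX = (r4, 0x4d)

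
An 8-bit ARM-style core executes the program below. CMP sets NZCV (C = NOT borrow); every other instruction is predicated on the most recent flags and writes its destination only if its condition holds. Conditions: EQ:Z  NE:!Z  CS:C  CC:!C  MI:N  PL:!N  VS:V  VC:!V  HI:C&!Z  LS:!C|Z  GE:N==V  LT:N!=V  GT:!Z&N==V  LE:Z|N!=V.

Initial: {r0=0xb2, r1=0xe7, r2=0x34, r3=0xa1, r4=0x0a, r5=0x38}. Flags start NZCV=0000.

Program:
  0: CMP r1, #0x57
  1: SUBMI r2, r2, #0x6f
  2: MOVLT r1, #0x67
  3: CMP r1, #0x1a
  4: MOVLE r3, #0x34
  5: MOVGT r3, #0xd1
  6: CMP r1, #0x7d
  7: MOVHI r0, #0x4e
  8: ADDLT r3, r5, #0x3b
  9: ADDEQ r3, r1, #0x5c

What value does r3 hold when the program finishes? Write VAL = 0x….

VAL = 0x73

[0] flags=1010 → (cmp)
[1] flags=1010 MI?T → r2=0xc5
[2] flags=1010 LT?T → r1=0x67
[3] flags=0010 → (cmp)
[4] flags=0010 LE?F → skip
[5] flags=0010 GT?T → r3=0xd1
[6] flags=1000 → (cmp)
[7] flags=1000 HI?F → skip
[8] flags=1000 LT?T → r3=0x73
[9] flags=1000 EQ?F → skip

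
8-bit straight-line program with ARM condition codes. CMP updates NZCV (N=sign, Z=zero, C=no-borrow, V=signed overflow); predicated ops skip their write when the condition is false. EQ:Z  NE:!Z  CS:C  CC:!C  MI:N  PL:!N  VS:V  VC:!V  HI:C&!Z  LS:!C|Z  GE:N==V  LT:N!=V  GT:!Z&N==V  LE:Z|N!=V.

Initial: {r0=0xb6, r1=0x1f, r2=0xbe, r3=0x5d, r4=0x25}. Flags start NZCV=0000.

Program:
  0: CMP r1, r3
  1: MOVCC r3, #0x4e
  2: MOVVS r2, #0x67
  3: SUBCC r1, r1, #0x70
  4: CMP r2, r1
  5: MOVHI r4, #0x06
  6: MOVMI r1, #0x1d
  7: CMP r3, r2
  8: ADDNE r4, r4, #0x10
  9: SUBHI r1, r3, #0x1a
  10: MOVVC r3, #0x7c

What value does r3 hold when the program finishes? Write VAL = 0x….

[0] flags=1000 → (cmp)
[1] flags=1000 CC?T → r3=0x4e
[2] flags=1000 VS?F → skip
[3] flags=1000 CC?T → r1=0xaf
[4] flags=0010 → (cmp)
[5] flags=0010 HI?T → r4=0x06
[6] flags=0010 MI?F → skip
[7] flags=1001 → (cmp)
[8] flags=1001 NE?T → r4=0x16
[9] flags=1001 HI?F → skip
[10] flags=1001 VC?F → skip

VAL = 0x4e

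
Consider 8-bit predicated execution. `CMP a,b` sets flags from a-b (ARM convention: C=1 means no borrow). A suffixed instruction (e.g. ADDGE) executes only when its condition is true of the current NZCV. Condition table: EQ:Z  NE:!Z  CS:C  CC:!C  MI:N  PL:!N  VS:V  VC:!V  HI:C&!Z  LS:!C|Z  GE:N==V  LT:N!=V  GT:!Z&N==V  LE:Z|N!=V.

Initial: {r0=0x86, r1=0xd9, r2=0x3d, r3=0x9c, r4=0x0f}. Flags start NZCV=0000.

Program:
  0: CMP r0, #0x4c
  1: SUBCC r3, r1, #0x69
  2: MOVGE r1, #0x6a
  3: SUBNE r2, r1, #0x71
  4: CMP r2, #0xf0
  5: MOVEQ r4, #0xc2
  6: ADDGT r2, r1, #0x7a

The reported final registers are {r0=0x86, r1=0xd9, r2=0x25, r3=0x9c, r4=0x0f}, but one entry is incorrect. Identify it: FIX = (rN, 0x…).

FIX = (r2, 0x53)

[0] flags=0011 → (cmp)
[1] flags=0011 CC?F → skip
[2] flags=0011 GE?F → skip
[3] flags=0011 NE?T → r2=0x68
[4] flags=0000 → (cmp)
[5] flags=0000 EQ?F → skip
[6] flags=0000 GT?T → r2=0x53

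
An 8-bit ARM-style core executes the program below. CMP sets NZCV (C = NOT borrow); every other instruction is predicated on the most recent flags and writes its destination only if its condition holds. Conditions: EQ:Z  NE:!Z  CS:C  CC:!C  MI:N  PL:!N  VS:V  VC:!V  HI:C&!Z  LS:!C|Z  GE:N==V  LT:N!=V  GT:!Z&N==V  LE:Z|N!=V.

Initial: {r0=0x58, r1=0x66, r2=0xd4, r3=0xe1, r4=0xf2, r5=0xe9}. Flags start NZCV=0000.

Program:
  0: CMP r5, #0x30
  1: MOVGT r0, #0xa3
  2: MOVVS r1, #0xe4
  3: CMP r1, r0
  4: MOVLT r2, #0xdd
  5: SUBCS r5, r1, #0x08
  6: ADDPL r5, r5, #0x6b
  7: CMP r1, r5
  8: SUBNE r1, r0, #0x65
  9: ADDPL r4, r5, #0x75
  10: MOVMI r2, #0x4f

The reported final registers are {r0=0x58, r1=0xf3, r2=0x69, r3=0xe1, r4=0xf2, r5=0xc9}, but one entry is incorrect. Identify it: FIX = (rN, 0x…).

0: ✓ CMP  NZCV=1010
1: · MOVGT
2: · MOVVS
3: ✓ CMP  NZCV=0010
4: · MOVLT
5: ✓ SUBCS  r5←0x5e
6: ✓ ADDPL  r5←0xc9
7: ✓ CMP  NZCV=1001
8: ✓ SUBNE  r1←0xf3
9: · ADDPL
10: ✓ MOVMI  r2←0x4f

FIX = (r2, 0x4f)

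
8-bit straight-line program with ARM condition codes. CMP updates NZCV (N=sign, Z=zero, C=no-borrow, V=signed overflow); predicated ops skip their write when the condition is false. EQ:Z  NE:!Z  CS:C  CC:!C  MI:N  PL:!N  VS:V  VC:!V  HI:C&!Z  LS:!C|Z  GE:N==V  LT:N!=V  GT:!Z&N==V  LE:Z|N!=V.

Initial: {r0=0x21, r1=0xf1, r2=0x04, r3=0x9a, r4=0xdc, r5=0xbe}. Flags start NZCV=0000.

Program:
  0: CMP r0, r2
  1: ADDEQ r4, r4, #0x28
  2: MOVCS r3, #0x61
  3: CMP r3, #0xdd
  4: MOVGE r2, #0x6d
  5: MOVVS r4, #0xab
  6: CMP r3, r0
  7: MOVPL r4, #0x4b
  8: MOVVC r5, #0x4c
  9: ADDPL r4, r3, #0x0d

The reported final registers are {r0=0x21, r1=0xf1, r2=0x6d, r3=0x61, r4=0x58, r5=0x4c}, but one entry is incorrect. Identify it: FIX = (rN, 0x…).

0: ✓ CMP  NZCV=0010
1: · ADDEQ
2: ✓ MOVCS  r3←0x61
3: ✓ CMP  NZCV=1001
4: ✓ MOVGE  r2←0x6d
5: ✓ MOVVS  r4←0xab
6: ✓ CMP  NZCV=0010
7: ✓ MOVPL  r4←0x4b
8: ✓ MOVVC  r5←0x4c
9: ✓ ADDPL  r4←0x6e

FIX = (r4, 0x6e)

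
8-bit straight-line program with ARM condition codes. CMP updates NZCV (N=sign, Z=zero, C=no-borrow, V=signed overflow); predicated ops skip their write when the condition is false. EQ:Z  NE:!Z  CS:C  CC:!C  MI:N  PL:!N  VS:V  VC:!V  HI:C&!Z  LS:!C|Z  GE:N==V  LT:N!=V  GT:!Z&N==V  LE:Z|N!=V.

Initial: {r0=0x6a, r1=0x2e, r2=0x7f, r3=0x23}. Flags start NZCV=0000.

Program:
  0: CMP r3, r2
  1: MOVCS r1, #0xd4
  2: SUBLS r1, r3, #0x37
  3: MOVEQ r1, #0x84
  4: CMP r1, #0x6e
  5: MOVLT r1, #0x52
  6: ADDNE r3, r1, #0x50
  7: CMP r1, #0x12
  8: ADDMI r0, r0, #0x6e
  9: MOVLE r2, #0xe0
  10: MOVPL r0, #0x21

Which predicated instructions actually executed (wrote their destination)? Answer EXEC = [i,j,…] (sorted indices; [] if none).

EXEC = [2,5,6,10]

0: ✓ CMP  NZCV=1000
1: · MOVCS
2: ✓ SUBLS  r1←0xec
3: · MOVEQ
4: ✓ CMP  NZCV=0011
5: ✓ MOVLT  r1←0x52
6: ✓ ADDNE  r3←0xa2
7: ✓ CMP  NZCV=0010
8: · ADDMI
9: · MOVLE
10: ✓ MOVPL  r0←0x21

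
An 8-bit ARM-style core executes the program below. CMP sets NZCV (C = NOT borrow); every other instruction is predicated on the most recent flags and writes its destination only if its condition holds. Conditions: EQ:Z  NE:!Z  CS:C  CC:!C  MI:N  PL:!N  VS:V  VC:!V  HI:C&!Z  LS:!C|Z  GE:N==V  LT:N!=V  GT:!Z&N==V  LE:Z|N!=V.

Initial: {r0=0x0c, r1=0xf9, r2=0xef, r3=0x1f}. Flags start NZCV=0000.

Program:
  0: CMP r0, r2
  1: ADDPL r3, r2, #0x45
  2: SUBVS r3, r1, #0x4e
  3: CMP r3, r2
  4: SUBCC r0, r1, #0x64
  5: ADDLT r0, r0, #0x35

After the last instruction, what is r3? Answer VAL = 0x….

VAL = 0x34

[0] flags=0000 → (cmp)
[1] flags=0000 PL?T → r3=0x34
[2] flags=0000 VS?F → skip
[3] flags=0000 → (cmp)
[4] flags=0000 CC?T → r0=0x95
[5] flags=0000 LT?F → skip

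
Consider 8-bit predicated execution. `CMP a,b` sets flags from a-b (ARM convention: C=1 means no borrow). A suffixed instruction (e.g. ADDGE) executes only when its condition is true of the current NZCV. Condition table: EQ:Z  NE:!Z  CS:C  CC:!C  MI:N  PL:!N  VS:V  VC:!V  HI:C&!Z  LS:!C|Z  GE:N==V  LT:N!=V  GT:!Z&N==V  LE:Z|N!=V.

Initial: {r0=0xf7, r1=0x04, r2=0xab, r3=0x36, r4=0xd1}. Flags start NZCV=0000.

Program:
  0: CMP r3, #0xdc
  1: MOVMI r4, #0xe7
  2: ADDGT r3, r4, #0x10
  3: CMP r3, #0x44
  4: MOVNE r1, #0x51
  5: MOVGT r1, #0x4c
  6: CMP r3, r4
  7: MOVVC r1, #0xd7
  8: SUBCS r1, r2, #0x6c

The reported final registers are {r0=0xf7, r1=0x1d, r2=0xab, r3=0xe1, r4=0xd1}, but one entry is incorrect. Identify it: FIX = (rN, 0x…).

[0] flags=0000 → (cmp)
[1] flags=0000 MI?F → skip
[2] flags=0000 GT?T → r3=0xe1
[3] flags=1010 → (cmp)
[4] flags=1010 NE?T → r1=0x51
[5] flags=1010 GT?F → skip
[6] flags=0010 → (cmp)
[7] flags=0010 VC?T → r1=0xd7
[8] flags=0010 CS?T → r1=0x3f

FIX = (r1, 0x3f)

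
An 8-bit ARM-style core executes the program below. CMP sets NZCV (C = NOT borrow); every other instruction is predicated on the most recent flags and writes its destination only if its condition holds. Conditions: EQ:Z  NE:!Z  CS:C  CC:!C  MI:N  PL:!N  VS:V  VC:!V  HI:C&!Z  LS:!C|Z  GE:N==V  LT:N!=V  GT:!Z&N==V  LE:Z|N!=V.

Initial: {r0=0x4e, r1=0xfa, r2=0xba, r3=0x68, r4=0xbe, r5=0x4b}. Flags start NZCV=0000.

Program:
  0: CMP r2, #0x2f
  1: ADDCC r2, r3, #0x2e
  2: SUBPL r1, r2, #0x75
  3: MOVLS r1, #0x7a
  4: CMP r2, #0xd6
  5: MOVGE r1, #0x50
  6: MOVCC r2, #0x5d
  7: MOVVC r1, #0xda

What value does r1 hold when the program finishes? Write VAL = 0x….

VAL = 0xda

[0] flags=1010 → (cmp)
[1] flags=1010 CC?F → skip
[2] flags=1010 PL?F → skip
[3] flags=1010 LS?F → skip
[4] flags=1000 → (cmp)
[5] flags=1000 GE?F → skip
[6] flags=1000 CC?T → r2=0x5d
[7] flags=1000 VC?T → r1=0xda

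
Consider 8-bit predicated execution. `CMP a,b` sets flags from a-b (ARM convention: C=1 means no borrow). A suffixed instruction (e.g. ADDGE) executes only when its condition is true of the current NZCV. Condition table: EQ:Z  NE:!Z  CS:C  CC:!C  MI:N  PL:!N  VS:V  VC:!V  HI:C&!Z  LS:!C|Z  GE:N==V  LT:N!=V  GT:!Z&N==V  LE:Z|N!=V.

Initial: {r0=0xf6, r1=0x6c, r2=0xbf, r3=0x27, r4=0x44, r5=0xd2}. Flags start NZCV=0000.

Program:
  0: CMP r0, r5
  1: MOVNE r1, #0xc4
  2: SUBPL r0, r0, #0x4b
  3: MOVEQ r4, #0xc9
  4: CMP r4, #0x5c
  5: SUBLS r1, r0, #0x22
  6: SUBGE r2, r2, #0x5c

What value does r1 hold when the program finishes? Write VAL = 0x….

VAL = 0x89

[0] flags=0010 → (cmp)
[1] flags=0010 NE?T → r1=0xc4
[2] flags=0010 PL?T → r0=0xab
[3] flags=0010 EQ?F → skip
[4] flags=1000 → (cmp)
[5] flags=1000 LS?T → r1=0x89
[6] flags=1000 GE?F → skip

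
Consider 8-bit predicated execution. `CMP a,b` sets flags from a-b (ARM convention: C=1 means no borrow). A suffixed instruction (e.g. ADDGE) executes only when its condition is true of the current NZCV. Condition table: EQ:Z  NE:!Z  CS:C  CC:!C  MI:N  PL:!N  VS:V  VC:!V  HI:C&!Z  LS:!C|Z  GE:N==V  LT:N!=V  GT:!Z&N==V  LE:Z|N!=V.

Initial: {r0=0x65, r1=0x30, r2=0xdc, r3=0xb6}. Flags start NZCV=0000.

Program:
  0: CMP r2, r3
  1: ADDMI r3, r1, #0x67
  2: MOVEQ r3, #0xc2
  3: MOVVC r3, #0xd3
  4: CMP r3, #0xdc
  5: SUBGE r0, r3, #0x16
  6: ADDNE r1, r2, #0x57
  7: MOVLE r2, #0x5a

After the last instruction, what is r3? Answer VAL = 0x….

VAL = 0xd3

0: ✓ CMP  NZCV=0010
1: · ADDMI
2: · MOVEQ
3: ✓ MOVVC  r3←0xd3
4: ✓ CMP  NZCV=1000
5: · SUBGE
6: ✓ ADDNE  r1←0x33
7: ✓ MOVLE  r2←0x5a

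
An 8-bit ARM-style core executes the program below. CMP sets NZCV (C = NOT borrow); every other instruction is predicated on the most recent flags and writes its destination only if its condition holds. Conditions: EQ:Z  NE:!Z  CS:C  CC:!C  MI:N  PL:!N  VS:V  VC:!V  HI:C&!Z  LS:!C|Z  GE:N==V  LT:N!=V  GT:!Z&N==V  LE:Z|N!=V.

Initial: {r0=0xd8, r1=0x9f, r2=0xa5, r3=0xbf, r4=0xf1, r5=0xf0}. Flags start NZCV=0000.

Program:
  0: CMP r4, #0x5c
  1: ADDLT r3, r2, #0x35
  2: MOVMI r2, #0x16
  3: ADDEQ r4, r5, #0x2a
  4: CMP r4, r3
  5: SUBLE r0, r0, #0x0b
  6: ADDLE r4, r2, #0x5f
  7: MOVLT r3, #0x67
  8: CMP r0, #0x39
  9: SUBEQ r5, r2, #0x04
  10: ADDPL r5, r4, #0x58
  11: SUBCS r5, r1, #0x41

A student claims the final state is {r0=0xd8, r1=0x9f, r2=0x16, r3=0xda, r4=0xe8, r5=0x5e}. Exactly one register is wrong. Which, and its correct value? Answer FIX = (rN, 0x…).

0: ✓ CMP  NZCV=1010
1: ✓ ADDLT  r3←0xda
2: ✓ MOVMI  r2←0x16
3: · ADDEQ
4: ✓ CMP  NZCV=0010
5: · SUBLE
6: · ADDLE
7: · MOVLT
8: ✓ CMP  NZCV=1010
9: · SUBEQ
10: · ADDPL
11: ✓ SUBCS  r5←0x5e

FIX = (r4, 0xf1)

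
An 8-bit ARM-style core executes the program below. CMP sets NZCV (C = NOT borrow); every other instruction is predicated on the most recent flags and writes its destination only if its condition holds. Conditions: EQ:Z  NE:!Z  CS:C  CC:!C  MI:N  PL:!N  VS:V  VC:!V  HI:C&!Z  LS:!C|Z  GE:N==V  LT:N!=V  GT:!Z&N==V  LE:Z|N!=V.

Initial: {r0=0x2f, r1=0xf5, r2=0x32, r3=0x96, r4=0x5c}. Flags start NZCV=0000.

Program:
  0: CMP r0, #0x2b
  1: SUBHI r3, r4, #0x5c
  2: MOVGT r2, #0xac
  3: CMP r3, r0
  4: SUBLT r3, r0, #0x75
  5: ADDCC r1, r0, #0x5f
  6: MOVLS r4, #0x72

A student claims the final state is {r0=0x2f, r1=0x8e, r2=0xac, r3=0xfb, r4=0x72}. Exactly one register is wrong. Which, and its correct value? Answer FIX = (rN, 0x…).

[0] flags=0010 → (cmp)
[1] flags=0010 HI?T → r3=0x00
[2] flags=0010 GT?T → r2=0xac
[3] flags=1000 → (cmp)
[4] flags=1000 LT?T → r3=0xba
[5] flags=1000 CC?T → r1=0x8e
[6] flags=1000 LS?T → r4=0x72

FIX = (r3, 0xba)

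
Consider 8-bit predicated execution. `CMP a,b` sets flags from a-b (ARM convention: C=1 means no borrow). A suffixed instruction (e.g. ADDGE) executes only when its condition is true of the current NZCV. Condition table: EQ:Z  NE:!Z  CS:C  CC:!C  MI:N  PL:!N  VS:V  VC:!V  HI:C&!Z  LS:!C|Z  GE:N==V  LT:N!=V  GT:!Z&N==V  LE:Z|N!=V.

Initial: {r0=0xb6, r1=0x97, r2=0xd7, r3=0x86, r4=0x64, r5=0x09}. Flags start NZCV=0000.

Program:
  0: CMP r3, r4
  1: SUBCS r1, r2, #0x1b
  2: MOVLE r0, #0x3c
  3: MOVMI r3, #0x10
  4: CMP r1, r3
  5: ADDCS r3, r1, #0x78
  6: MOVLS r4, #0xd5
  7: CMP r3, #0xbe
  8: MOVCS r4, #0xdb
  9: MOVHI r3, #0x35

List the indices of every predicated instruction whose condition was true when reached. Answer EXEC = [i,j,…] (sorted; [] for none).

EXEC = [1,2,5]

[0] flags=0011 → (cmp)
[1] flags=0011 CS?T → r1=0xbc
[2] flags=0011 LE?T → r0=0x3c
[3] flags=0011 MI?F → skip
[4] flags=0010 → (cmp)
[5] flags=0010 CS?T → r3=0x34
[6] flags=0010 LS?F → skip
[7] flags=0000 → (cmp)
[8] flags=0000 CS?F → skip
[9] flags=0000 HI?F → skip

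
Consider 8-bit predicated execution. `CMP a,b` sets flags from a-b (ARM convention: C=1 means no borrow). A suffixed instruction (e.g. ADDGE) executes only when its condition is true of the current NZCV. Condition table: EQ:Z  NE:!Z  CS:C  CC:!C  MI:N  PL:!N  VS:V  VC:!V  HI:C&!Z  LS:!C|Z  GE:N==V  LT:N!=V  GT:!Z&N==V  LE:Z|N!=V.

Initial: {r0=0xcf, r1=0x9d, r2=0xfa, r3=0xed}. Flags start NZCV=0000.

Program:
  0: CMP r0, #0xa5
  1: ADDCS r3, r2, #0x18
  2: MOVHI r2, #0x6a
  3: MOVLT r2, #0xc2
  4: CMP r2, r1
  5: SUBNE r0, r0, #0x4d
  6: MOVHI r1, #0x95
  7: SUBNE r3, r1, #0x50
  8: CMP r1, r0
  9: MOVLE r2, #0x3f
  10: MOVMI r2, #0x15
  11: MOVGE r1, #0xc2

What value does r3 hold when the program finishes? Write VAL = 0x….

VAL = 0x4d

0: ✓ CMP  NZCV=0010
1: ✓ ADDCS  r3←0x12
2: ✓ MOVHI  r2←0x6a
3: · MOVLT
4: ✓ CMP  NZCV=1001
5: ✓ SUBNE  r0←0x82
6: · MOVHI
7: ✓ SUBNE  r3←0x4d
8: ✓ CMP  NZCV=0010
9: · MOVLE
10: · MOVMI
11: ✓ MOVGE  r1←0xc2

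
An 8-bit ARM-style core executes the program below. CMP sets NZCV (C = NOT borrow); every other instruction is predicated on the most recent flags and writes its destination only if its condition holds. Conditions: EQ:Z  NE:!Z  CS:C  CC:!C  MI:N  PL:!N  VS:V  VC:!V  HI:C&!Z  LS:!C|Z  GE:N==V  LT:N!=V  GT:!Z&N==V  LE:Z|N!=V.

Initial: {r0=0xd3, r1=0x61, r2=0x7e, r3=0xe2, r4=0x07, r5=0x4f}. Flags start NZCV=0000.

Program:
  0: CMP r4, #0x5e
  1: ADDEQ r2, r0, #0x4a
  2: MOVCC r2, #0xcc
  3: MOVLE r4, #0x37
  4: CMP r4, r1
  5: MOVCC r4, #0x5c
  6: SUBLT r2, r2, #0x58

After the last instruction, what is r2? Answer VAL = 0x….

VAL = 0x74

[0] flags=1000 → (cmp)
[1] flags=1000 EQ?F → skip
[2] flags=1000 CC?T → r2=0xcc
[3] flags=1000 LE?T → r4=0x37
[4] flags=1000 → (cmp)
[5] flags=1000 CC?T → r4=0x5c
[6] flags=1000 LT?T → r2=0x74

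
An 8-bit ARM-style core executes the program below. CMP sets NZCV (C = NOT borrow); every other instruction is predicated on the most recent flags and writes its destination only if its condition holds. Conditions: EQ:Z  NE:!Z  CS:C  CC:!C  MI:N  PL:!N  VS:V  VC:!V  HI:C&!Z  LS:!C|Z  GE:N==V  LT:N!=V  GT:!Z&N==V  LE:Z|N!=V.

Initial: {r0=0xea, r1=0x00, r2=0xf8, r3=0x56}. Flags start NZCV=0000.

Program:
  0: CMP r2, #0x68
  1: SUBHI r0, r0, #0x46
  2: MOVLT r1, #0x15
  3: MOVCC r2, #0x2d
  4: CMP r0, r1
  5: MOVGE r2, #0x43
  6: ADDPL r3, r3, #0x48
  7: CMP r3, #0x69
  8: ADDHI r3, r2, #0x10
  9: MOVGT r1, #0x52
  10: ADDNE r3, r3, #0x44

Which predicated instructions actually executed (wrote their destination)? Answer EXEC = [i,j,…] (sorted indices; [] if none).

0: ✓ CMP  NZCV=1010
1: ✓ SUBHI  r0←0xa4
2: ✓ MOVLT  r1←0x15
3: · MOVCC
4: ✓ CMP  NZCV=1010
5: · MOVGE
6: · ADDPL
7: ✓ CMP  NZCV=1000
8: · ADDHI
9: · MOVGT
10: ✓ ADDNE  r3←0x9a

EXEC = [1,2,10]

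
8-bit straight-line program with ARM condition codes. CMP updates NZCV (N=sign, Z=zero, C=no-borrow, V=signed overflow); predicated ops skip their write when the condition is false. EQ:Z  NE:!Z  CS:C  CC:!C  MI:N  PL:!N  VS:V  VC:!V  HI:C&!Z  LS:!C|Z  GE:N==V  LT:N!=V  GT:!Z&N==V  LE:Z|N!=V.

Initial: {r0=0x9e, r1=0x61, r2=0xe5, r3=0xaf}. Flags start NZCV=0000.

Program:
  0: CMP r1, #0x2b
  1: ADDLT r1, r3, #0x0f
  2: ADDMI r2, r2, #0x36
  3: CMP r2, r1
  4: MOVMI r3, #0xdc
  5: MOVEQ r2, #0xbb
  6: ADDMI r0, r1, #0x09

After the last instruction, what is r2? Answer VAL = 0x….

VAL = 0xe5

0: ✓ CMP  NZCV=0010
1: · ADDLT
2: · ADDMI
3: ✓ CMP  NZCV=1010
4: ✓ MOVMI  r3←0xdc
5: · MOVEQ
6: ✓ ADDMI  r0←0x6a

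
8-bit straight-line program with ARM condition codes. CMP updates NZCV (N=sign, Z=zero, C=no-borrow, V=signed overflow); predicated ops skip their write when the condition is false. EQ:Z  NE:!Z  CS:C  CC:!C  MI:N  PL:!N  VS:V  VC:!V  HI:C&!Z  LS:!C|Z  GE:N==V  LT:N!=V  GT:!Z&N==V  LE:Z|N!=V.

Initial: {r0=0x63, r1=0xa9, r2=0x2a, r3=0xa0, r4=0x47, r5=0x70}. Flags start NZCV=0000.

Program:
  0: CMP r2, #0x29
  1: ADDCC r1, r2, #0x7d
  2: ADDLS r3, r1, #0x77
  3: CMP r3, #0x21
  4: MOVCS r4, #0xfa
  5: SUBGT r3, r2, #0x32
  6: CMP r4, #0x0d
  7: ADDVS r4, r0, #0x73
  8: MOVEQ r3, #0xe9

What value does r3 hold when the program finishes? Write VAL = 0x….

0: ✓ CMP  NZCV=0010
1: · ADDCC
2: · ADDLS
3: ✓ CMP  NZCV=0011
4: ✓ MOVCS  r4←0xfa
5: · SUBGT
6: ✓ CMP  NZCV=1010
7: · ADDVS
8: · MOVEQ

VAL = 0xa0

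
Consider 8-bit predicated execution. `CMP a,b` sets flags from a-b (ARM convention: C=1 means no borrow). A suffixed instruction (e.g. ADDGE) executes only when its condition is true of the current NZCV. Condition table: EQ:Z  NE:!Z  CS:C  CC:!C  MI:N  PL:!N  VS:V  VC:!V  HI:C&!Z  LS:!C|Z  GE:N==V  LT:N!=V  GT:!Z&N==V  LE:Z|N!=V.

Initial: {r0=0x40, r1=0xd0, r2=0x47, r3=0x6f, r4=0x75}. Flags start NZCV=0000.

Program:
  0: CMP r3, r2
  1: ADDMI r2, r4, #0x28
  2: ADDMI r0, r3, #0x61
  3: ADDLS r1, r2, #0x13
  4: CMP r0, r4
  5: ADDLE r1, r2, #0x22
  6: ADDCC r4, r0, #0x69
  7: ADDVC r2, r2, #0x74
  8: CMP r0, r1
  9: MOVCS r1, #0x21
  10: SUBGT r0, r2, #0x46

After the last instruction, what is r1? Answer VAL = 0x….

0: ✓ CMP  NZCV=0010
1: · ADDMI
2: · ADDMI
3: · ADDLS
4: ✓ CMP  NZCV=1000
5: ✓ ADDLE  r1←0x69
6: ✓ ADDCC  r4←0xa9
7: ✓ ADDVC  r2←0xbb
8: ✓ CMP  NZCV=1000
9: · MOVCS
10: · SUBGT

VAL = 0x69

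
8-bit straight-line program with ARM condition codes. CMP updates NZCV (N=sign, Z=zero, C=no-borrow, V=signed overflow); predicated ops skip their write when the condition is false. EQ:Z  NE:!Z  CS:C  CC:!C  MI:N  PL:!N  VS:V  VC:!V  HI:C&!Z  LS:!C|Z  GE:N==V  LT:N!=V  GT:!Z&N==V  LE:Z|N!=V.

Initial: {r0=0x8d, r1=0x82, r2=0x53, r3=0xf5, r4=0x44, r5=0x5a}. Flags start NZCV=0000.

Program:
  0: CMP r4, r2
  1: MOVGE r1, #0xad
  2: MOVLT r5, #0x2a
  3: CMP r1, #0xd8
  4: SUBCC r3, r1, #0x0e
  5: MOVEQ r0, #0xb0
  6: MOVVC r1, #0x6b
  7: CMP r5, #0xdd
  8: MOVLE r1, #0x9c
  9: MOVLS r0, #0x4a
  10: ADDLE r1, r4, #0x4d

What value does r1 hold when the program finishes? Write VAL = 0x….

VAL = 0x6b

0: ✓ CMP  NZCV=1000
1: · MOVGE
2: ✓ MOVLT  r5←0x2a
3: ✓ CMP  NZCV=1000
4: ✓ SUBCC  r3←0x74
5: · MOVEQ
6: ✓ MOVVC  r1←0x6b
7: ✓ CMP  NZCV=0000
8: · MOVLE
9: ✓ MOVLS  r0←0x4a
10: · ADDLE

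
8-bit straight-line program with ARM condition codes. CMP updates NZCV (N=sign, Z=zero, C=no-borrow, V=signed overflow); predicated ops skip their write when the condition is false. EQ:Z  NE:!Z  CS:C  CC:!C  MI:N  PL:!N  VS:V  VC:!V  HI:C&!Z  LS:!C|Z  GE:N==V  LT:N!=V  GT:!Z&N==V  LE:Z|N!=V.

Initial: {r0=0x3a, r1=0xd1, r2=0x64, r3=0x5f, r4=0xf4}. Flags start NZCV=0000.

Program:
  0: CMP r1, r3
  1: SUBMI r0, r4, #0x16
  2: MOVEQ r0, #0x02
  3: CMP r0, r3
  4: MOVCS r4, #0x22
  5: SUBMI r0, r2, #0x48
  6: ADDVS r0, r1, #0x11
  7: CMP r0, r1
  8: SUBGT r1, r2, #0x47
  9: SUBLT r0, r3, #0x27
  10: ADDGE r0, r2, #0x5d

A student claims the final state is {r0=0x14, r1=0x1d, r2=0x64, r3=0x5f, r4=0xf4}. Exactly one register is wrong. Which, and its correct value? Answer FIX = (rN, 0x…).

FIX = (r0, 0xc1)

0: ✓ CMP  NZCV=0011
1: · SUBMI
2: · MOVEQ
3: ✓ CMP  NZCV=1000
4: · MOVCS
5: ✓ SUBMI  r0←0x1c
6: · ADDVS
7: ✓ CMP  NZCV=0000
8: ✓ SUBGT  r1←0x1d
9: · SUBLT
10: ✓ ADDGE  r0←0xc1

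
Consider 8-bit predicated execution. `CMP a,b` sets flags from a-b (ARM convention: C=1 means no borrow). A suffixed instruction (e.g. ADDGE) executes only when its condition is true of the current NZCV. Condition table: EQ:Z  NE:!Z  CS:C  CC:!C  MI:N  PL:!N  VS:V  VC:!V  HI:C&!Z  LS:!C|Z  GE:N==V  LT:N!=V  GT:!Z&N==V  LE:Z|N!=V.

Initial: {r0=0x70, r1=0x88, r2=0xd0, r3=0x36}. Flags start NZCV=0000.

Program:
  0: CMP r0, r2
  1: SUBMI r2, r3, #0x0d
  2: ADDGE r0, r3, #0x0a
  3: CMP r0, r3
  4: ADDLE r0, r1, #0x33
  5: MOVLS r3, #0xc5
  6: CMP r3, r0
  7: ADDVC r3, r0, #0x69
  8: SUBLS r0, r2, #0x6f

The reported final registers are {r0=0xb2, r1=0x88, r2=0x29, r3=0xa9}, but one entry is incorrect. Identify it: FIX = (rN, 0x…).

[0] flags=1001 → (cmp)
[1] flags=1001 MI?T → r2=0x29
[2] flags=1001 GE?T → r0=0x40
[3] flags=0010 → (cmp)
[4] flags=0010 LE?F → skip
[5] flags=0010 LS?F → skip
[6] flags=1000 → (cmp)
[7] flags=1000 VC?T → r3=0xa9
[8] flags=1000 LS?T → r0=0xba

FIX = (r0, 0xba)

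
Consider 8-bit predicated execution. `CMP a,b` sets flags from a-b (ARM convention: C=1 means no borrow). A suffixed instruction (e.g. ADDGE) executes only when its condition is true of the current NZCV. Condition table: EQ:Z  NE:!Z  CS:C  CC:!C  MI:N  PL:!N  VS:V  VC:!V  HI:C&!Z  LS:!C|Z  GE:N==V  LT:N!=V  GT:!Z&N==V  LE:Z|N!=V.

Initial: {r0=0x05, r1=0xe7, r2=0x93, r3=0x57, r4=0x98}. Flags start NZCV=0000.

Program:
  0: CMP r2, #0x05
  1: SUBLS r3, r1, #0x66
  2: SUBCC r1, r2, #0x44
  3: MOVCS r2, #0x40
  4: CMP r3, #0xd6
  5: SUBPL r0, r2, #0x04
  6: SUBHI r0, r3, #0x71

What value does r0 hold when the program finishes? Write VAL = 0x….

VAL = 0x05

0: ✓ CMP  NZCV=1010
1: · SUBLS
2: · SUBCC
3: ✓ MOVCS  r2←0x40
4: ✓ CMP  NZCV=1001
5: · SUBPL
6: · SUBHI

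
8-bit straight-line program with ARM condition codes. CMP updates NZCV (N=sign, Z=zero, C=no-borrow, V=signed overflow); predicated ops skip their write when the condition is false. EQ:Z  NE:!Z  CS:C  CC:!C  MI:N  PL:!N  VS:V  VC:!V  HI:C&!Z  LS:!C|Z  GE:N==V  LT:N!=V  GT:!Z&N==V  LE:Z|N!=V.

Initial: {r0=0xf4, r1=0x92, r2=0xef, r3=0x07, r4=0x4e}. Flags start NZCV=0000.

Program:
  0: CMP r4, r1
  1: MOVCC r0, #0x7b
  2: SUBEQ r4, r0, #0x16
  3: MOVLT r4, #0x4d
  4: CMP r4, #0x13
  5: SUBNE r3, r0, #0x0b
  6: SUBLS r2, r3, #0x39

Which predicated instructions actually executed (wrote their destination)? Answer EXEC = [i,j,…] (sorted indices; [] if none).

EXEC = [1,5]

0: ✓ CMP  NZCV=1001
1: ✓ MOVCC  r0←0x7b
2: · SUBEQ
3: · MOVLT
4: ✓ CMP  NZCV=0010
5: ✓ SUBNE  r3←0x70
6: · SUBLS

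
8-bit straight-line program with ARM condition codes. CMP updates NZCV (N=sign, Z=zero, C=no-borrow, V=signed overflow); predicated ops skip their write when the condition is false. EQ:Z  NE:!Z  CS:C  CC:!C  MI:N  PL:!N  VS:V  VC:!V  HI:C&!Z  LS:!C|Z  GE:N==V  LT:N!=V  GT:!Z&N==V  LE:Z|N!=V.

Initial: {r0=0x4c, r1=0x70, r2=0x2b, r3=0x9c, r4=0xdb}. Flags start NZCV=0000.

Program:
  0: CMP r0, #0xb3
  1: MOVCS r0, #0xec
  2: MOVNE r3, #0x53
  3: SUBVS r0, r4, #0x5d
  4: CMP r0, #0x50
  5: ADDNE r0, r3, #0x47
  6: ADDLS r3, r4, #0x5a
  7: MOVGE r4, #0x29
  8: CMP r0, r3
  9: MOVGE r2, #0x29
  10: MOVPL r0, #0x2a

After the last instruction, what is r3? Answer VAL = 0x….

VAL = 0x53

[0] flags=1001 → (cmp)
[1] flags=1001 CS?F → skip
[2] flags=1001 NE?T → r3=0x53
[3] flags=1001 VS?T → r0=0x7e
[4] flags=0010 → (cmp)
[5] flags=0010 NE?T → r0=0x9a
[6] flags=0010 LS?F → skip
[7] flags=0010 GE?T → r4=0x29
[8] flags=0011 → (cmp)
[9] flags=0011 GE?F → skip
[10] flags=0011 PL?T → r0=0x2a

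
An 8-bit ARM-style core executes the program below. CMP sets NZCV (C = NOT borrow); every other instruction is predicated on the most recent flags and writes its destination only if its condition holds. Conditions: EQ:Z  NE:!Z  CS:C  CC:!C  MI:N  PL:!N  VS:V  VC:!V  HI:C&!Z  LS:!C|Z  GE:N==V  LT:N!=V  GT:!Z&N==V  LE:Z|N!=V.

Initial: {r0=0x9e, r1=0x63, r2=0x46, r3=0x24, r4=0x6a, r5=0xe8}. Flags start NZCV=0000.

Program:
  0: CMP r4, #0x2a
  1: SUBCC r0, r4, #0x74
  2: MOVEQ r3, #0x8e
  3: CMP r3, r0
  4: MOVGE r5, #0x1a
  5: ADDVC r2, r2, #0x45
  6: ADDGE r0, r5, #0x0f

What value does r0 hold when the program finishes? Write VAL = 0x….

0: ✓ CMP  NZCV=0010
1: · SUBCC
2: · MOVEQ
3: ✓ CMP  NZCV=1001
4: ✓ MOVGE  r5←0x1a
5: · ADDVC
6: ✓ ADDGE  r0←0x29

VAL = 0x29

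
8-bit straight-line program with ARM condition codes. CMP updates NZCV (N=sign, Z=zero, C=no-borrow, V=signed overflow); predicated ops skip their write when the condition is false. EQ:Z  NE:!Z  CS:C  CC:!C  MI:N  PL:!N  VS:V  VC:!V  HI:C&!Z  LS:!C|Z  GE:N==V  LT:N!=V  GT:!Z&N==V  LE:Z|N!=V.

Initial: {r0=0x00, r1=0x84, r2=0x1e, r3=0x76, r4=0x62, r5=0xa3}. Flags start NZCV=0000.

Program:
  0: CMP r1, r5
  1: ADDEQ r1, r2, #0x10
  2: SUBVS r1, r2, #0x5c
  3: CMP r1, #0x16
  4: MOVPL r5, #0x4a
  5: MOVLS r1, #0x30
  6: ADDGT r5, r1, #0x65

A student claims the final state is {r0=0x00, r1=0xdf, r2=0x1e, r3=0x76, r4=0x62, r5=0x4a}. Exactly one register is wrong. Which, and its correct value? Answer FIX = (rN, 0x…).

[0] flags=1000 → (cmp)
[1] flags=1000 EQ?F → skip
[2] flags=1000 VS?F → skip
[3] flags=0011 → (cmp)
[4] flags=0011 PL?T → r5=0x4a
[5] flags=0011 LS?F → skip
[6] flags=0011 GT?F → skip

FIX = (r1, 0x84)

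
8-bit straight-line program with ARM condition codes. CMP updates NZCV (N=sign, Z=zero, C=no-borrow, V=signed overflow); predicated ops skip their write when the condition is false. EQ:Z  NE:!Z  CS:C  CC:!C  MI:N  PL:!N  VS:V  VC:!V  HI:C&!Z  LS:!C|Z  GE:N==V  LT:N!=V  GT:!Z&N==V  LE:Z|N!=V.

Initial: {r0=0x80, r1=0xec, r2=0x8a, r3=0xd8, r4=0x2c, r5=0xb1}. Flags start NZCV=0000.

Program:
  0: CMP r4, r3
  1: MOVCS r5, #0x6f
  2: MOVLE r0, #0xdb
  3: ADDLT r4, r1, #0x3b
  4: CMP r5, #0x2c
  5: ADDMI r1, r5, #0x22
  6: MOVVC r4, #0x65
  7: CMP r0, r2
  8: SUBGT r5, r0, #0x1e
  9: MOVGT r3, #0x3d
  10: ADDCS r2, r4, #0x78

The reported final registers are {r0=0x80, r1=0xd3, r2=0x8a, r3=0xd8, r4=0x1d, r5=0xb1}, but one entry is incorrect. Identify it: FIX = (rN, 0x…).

0: ✓ CMP  NZCV=0000
1: · MOVCS
2: · MOVLE
3: · ADDLT
4: ✓ CMP  NZCV=1010
5: ✓ ADDMI  r1←0xd3
6: ✓ MOVVC  r4←0x65
7: ✓ CMP  NZCV=1000
8: · SUBGT
9: · MOVGT
10: · ADDCS

FIX = (r4, 0x65)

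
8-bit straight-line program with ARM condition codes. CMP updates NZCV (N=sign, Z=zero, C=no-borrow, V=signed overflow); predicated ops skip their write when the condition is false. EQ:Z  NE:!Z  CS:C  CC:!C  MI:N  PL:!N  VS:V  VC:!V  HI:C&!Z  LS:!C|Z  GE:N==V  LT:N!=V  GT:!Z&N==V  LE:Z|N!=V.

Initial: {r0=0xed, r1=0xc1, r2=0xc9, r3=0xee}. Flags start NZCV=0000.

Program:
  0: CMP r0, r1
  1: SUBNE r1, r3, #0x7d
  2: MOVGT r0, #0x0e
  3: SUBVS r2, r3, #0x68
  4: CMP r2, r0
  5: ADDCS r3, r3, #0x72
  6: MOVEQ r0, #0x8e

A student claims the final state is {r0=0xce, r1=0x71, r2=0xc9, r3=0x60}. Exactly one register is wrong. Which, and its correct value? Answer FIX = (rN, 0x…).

[0] flags=0010 → (cmp)
[1] flags=0010 NE?T → r1=0x71
[2] flags=0010 GT?T → r0=0x0e
[3] flags=0010 VS?F → skip
[4] flags=1010 → (cmp)
[5] flags=1010 CS?T → r3=0x60
[6] flags=1010 EQ?F → skip

FIX = (r0, 0x0e)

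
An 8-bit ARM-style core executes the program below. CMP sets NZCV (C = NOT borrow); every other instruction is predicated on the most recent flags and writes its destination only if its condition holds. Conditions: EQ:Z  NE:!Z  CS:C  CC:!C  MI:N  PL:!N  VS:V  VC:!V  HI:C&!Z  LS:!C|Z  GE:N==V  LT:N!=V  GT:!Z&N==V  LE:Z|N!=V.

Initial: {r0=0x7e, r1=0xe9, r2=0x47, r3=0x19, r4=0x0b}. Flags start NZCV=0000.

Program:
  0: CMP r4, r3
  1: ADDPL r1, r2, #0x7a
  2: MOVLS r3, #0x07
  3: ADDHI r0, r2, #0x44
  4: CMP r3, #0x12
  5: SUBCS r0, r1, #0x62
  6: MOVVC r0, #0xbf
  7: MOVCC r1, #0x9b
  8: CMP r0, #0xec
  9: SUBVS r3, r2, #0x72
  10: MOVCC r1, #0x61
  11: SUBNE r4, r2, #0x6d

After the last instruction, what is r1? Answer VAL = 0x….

VAL = 0x61

0: ✓ CMP  NZCV=1000
1: · ADDPL
2: ✓ MOVLS  r3←0x07
3: · ADDHI
4: ✓ CMP  NZCV=1000
5: · SUBCS
6: ✓ MOVVC  r0←0xbf
7: ✓ MOVCC  r1←0x9b
8: ✓ CMP  NZCV=1000
9: · SUBVS
10: ✓ MOVCC  r1←0x61
11: ✓ SUBNE  r4←0xda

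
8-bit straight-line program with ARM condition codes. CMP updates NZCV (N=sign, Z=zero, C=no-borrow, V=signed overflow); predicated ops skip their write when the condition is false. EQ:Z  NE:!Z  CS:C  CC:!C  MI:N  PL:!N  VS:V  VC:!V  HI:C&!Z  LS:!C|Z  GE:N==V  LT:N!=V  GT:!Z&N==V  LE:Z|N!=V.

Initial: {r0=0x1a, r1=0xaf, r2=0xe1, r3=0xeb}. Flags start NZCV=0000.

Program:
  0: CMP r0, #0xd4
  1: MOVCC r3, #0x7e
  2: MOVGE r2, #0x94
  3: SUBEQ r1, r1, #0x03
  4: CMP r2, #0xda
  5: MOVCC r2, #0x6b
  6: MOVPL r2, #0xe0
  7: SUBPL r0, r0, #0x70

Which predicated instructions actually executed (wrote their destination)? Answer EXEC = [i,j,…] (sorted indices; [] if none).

[0] flags=0000 → (cmp)
[1] flags=0000 CC?T → r3=0x7e
[2] flags=0000 GE?T → r2=0x94
[3] flags=0000 EQ?F → skip
[4] flags=1000 → (cmp)
[5] flags=1000 CC?T → r2=0x6b
[6] flags=1000 PL?F → skip
[7] flags=1000 PL?F → skip

EXEC = [1,2,5]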